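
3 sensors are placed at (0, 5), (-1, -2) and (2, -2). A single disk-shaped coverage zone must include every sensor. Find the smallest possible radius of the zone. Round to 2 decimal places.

3.68

Call the three points A, B, C in the order given.
Side lengths²: AB² = 50, AC² = 53, BC² = 9.
Since AC² = 53 < 50 + 9 = 59, the triangle is acute, so the smallest enclosing circle is the circumcircle.
Circumcentre = (0.5, 19/14), r² = 1325/98.
r = √(1325/98) ≈ 3.68.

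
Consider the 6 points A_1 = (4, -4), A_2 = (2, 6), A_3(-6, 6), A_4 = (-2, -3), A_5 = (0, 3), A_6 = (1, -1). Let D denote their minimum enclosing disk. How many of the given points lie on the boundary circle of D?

2

The minimum enclosing circle of a finite set is fixed by two of the points (as a diameter) or three (as a circumcircle).
The farthest pair is A_1–A_3 with squared distance 200. The circle on this segment as diameter has centre (-1, 1) and r² = 200/4 = 50.
Check A_2: distance² to centre = 34 ≤ 50, so it lies inside.
All remaining points lie in this disk, and no smaller disk contains both endpoints, so this is the minimum enclosing circle.
The points at distance exactly r from the centre are A_1, A_3 — 2 points.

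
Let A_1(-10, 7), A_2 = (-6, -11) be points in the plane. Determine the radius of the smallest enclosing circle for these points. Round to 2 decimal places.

9.22

The smallest circle enclosing two points has them as diameter endpoints.
Centre = midpoint = (-8, -2); r² = |A_1A_2|²/4 = 340/4 = 85.
r = √85 ≈ 9.22.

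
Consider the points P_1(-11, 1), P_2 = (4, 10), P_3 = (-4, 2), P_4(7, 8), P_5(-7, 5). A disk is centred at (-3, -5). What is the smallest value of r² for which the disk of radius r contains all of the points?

The required radius is the distance from (-3, -5) to the farthest point.
Squared distances: 100, 274, 50, 269, 116.
Maximum is 274, attained at P_2.

274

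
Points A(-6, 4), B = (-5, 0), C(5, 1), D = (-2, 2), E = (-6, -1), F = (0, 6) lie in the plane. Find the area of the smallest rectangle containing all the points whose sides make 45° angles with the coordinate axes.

91

In coordinates u = x + y, v = x − y the rectangle is axis-aligned; the map (x,y)→(u,v) scales areas by 2.
u-values: -2, -5, 6, 0, -7, 6; range = 6 − (-7) = 13.
v-values: -10, -5, 4, -4, -5, -6; range = 4 − (-10) = 14.
Area = (13 × 14) / 2 = 91.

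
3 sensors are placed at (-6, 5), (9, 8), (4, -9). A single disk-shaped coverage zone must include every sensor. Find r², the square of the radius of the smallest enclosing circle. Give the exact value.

94.39625

Call the three points A, B, C in the order given.
Side lengths²: AB² = 234, AC² = 296, BC² = 314.
Since BC² = 314 < 296 + 234 = 530, the triangle is acute, so the smallest enclosing circle is the circumcircle.
Circumcentre = (2.675, 0.625), r² = 94.39625.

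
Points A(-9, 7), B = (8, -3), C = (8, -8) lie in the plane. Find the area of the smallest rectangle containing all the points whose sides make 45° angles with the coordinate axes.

In coordinates u = x + y, v = x − y the rectangle is axis-aligned; the map (x,y)→(u,v) scales areas by 2.
u-values: -2, 5, 0; range = 5 − (-2) = 7.
v-values: -16, 11, 16; range = 16 − (-16) = 32.
Area = (7 × 32) / 2 = 112.

112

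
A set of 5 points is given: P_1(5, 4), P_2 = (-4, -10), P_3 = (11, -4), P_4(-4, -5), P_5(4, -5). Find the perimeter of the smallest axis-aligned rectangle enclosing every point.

Width = max x − min x = 11 − (-4) = 15.
Height = max y − min y = 4 − (-10) = 14.
Perimeter = 2(15 + 14) = 58.

58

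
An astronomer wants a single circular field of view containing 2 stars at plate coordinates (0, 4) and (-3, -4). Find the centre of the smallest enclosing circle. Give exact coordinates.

The smallest circle enclosing two points has them as diameter endpoints.
Centre = midpoint = (-1.5, 0); r² = |(0, 4)−(-3, -4)|²/4 = 73/4 = 18.25.
Centre = (-1.5, 0).

(-1.5, 0)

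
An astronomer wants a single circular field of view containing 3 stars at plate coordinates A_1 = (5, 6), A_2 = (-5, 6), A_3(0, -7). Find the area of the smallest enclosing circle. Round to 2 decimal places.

174.91

Side lengths²: A_1A_2² = 100, A_1A_3² = 194, A_2A_3² = 194.
Since A_2A_3² = 194 < 194 + 100 = 294, the triangle is acute, so the smallest enclosing circle is the circumcircle.
Circumcentre = (0, 6/13), r² = 9409/169.
Area = π·r² = π·9409/169 ≈ 174.91.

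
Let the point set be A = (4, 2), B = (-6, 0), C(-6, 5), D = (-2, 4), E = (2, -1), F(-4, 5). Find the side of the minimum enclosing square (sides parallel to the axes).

10

The bounding box has width 10 and height 6.
An axis-aligned square enclosing the set must have side ≥ max(width, height).
So the minimum side is max(10, 6) = 10.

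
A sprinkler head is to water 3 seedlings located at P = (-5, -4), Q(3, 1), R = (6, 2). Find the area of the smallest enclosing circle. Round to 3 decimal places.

123.308

Side lengths²: PQ² = 89, PR² = 157, QR² = 10.
Since PR² = 157 ≥ 89 + 10 = 99, the angle opposite PR is not acute, so the smallest enclosing circle has PR as diameter.
Centre = midpoint of PR = (0.5, -1), r² = 157/4 = 39.25.
Area = π·r² = π·39.25 ≈ 123.308.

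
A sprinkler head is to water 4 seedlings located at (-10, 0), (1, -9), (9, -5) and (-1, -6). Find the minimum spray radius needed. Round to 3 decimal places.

9.823

The minimum enclosing circle of a finite set is fixed by two of the points (as a diameter) or three (as a circumcircle).
The farthest pair is (-10, 0)–(9, -5) with squared distance 386. The circle on this segment as diameter has centre (-0.5, -2.5) and r² = 386/4 = 96.5.
Check (1, -9): distance² to centre = 44.5 ≤ 96.5, so it lies inside.
All remaining points lie in this disk, and no smaller disk contains both endpoints, so this is the minimum enclosing circle.
r = √(96.5) ≈ 9.823.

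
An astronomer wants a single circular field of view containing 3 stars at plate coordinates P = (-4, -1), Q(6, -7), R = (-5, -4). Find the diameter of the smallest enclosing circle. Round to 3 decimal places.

11.680

Side lengths²: PQ² = 136, PR² = 10, QR² = 130.
Since PQ² = 136 < 130 + 10 = 140, the triangle is acute, so the smallest enclosing circle is the circumcircle.
Circumcentre = (5/6, -77/18), r² = 5525/162.
Diameter = 2r = 2√(5525/162) ≈ 11.680.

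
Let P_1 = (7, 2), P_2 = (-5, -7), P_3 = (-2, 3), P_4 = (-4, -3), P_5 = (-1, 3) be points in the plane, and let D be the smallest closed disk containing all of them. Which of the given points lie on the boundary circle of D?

By Welzl's lemma the MEC is supported by two points (diametrically opposite) or three points (on a circumcircle).
The farthest pair is P_1–P_2 with squared distance 225. The circle on this segment as diameter has centre (1, -2.5) and r² = 225/4 = 56.25.
Check P_3: distance² to centre = 39.25 ≤ 56.25, so it lies inside.
All remaining points lie in this disk, and no smaller disk contains both endpoints, so this is the minimum enclosing circle.
The points at distance exactly r from the centre are P_1, P_2 — 2 points.

P_1, P_2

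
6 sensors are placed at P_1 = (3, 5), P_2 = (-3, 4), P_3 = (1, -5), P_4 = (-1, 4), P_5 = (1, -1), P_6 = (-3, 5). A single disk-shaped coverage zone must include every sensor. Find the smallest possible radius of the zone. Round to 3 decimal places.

5.492

The minimum enclosing circle is determined by three boundary points: P_1, P_3, P_6.
Their circumcentre is (0, 0.4) with r² = 30.16.
The farthest remaining point P_2 is at distance² 21.96 ≤ 30.16.
r = √(30.16) ≈ 5.492.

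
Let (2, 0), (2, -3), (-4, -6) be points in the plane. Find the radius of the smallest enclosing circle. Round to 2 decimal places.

Call the three points A, B, C in the order given.
Side lengths²: AB² = 9, AC² = 72, BC² = 45.
Since AC² = 72 ≥ 45 + 9 = 54, the angle opposite AC is not acute, so the smallest enclosing circle has AC as diameter.
Centre = midpoint of AC = (-1, -3), r² = 72/4 = 18.
r = √18 ≈ 4.24.

4.24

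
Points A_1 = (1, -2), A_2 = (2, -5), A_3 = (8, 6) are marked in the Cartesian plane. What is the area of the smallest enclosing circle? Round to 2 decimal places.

Side lengths²: A_1A_2² = 10, A_1A_3² = 113, A_2A_3² = 157.
Since A_2A_3² = 157 ≥ 113 + 10 = 123, the angle opposite A_2A_3 is not acute, so the smallest enclosing circle has A_2A_3 as diameter.
Centre = midpoint of A_2A_3 = (5, 0.5), r² = 157/4 = 39.25.
Area = π·r² = π·39.25 ≈ 123.31.

123.31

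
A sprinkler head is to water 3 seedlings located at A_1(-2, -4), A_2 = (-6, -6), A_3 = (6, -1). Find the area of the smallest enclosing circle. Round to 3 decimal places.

Side lengths²: A_1A_2² = 20, A_1A_3² = 73, A_2A_3² = 169.
Since A_2A_3² = 169 ≥ 73 + 20 = 93, the angle opposite A_2A_3 is not acute, so the smallest enclosing circle has A_2A_3 as diameter.
Centre = midpoint of A_2A_3 = (0, -3.5), r² = 169/4 = 42.25.
Area = π·r² = π·42.25 ≈ 132.732.

132.732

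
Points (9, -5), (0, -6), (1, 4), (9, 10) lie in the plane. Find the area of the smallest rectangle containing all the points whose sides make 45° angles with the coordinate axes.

In coordinates u = x + y, v = x − y the rectangle is axis-aligned; the map (x,y)→(u,v) scales areas by 2.
u-values: 4, -6, 5, 19; range = 19 − (-6) = 25.
v-values: 14, 6, -3, -1; range = 14 − (-3) = 17.
Area = (25 × 17) / 2 = 212.5.

212.5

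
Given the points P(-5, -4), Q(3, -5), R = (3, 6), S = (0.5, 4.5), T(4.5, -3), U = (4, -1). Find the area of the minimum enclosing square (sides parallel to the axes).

The bounding box has width 9.5 and height 11.
An axis-aligned square enclosing the set must have side ≥ max(width, height).
So the minimum side is max(9.5, 11) = 11.
Area = 11² = 121.

121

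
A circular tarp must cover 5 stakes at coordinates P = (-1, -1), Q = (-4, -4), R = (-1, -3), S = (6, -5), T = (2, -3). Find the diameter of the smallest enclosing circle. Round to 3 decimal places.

10.050

The farthest pair is Q–S with squared distance 101. The circle on this segment as diameter has centre (1, -4.5) and r² = 101/4 = 25.25.
Check P: distance² to centre = 16.25 ≤ 25.25, so it lies inside.
All remaining points lie in this disk, and no smaller disk contains both endpoints, so this is the minimum enclosing circle.
Diameter = 2r = 2√(25.25) ≈ 10.050.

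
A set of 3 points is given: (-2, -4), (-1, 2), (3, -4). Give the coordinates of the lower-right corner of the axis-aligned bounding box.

x-range [-2, 3], y-range [-4, 2].
The lower-right corner is (3, -4).

(3, -4)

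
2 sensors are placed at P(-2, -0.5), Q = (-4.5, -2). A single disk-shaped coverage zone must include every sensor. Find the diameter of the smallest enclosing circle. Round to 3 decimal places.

2.915

The smallest circle enclosing two points has them as diameter endpoints.
Centre = midpoint = (-3.25, -1.25); r² = |PQ|²/4 = 8.5/4 = 2.125.
Diameter = 2r = 2√(2.125) ≈ 2.915.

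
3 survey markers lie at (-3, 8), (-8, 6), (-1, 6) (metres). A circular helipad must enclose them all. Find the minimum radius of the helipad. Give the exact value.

Call the three points A, B, C in the order given.
Side lengths²: AB² = 29, AC² = 8, BC² = 49.
Since BC² = 49 ≥ 29 + 8 = 37, the angle opposite BC is not acute, so the smallest enclosing circle has BC as diameter.
Centre = midpoint of BC = (-4.5, 6), r² = 49/4 = 12.25.
r = √(12.25) = 3.5.

3.5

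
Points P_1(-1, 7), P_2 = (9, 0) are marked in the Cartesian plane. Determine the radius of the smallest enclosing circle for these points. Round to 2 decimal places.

6.10

The smallest circle enclosing two points has them as diameter endpoints.
Centre = midpoint = (4, 3.5); r² = |P_1P_2|²/4 = 149/4 = 37.25.
r = √(37.25) ≈ 6.10.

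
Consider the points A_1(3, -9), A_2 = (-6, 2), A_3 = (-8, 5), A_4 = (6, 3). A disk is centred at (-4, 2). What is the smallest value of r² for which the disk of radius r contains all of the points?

170

The required radius is the distance from (-4, 2) to the farthest point.
Squared distances: 170, 4, 25, 101.
Maximum is 170, attained at A_1.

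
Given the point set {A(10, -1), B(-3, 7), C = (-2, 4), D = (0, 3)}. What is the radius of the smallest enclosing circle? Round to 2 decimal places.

A smallest enclosing disk is always determined by at most three of the input points on its boundary.
The farthest pair is A–B with squared distance 233. The circle on this segment as diameter has centre (3.5, 3) and r² = 233/4 = 58.25.
Check C: distance² to centre = 31.25 ≤ 58.25, so it lies inside.
All remaining points lie in this disk, and no smaller disk contains both endpoints, so this is the minimum enclosing circle.
r = √(58.25) ≈ 7.63.

7.63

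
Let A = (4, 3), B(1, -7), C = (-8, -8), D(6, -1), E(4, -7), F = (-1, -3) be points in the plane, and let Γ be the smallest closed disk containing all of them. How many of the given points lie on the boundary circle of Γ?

3

A smallest enclosing disk is always determined by at most three of the input points on its boundary.
The farthest pair is A–C with squared distance 265. The circle on this segment as diameter has centre (-2, -2.5) and r² = 265/4 = 66.25.
Check B: distance² to centre = 29.25 ≤ 66.25, so it lies inside.
All remaining points lie in this disk, and no smaller disk contains both endpoints, so this is the minimum enclosing circle.
The points at distance exactly r from the centre are A, C, D — 3 points.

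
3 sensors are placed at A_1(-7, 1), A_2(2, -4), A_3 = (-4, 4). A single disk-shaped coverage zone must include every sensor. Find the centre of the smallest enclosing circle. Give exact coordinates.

Side lengths²: A_1A_2² = 106, A_1A_3² = 18, A_2A_3² = 100.
Since A_1A_2² = 106 < 100 + 18 = 118, the triangle is acute, so the smallest enclosing circle is the circumcircle.
Circumcentre = (-15/7, -6/7), r² = 1325/49.
Centre = (-15/7, -6/7).

(-15/7, -6/7)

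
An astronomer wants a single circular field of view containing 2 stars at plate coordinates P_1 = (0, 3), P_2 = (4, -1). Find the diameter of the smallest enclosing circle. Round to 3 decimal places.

The smallest circle enclosing two points has them as diameter endpoints.
Centre = midpoint = (2, 1); r² = |P_1P_2|²/4 = 32/4 = 8.
Diameter = 2r = 2√8 ≈ 5.657.

5.657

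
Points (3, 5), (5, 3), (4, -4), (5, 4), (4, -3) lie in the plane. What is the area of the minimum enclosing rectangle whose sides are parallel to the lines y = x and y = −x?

In coordinates u = x + y, v = x − y the rectangle is axis-aligned; the map (x,y)→(u,v) scales areas by 2.
u-values: 8, 8, 0, 9, 1; range = 9 − 0 = 9.
v-values: -2, 2, 8, 1, 7; range = 8 − (-2) = 10.
Area = (9 × 10) / 2 = 45.

45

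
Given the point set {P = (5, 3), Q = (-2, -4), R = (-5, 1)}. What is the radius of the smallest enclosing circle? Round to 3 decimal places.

5.256

Side lengths²: PQ² = 98, PR² = 104, QR² = 34.
Since PR² = 104 < 98 + 34 = 132, the triangle is acute, so the smallest enclosing circle is the circumcircle.
Circumcentre = (0.25, 0.75), r² = 27.625.
r = √(27.625) ≈ 5.256.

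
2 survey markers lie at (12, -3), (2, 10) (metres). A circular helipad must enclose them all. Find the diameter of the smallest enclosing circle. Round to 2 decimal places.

16.40

The smallest circle enclosing two points has them as diameter endpoints.
Centre = midpoint = (7, 3.5); r² = |(12, -3)−(2, 10)|²/4 = 269/4 = 67.25.
Diameter = 2r = 2√(67.25) ≈ 16.40.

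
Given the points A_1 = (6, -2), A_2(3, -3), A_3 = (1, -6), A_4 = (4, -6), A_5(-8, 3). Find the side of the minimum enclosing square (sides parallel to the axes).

14

The bounding box has width 14 and height 9.
An axis-aligned square enclosing the set must have side ≥ max(width, height).
So the minimum side is max(14, 9) = 14.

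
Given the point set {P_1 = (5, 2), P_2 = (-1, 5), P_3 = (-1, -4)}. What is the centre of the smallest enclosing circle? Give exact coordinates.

(0.5, 0.5)

Side lengths²: P_1P_2² = 45, P_1P_3² = 72, P_2P_3² = 81.
Since P_2P_3² = 81 < 72 + 45 = 117, the triangle is acute, so the smallest enclosing circle is the circumcircle.
Circumcentre = (0.5, 0.5), r² = 22.5.
Centre = (0.5, 0.5).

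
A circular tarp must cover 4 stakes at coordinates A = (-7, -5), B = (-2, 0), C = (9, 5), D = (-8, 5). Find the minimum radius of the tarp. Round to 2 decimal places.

A smallest enclosing disk is always determined by at most three of the input points on its boundary.
The minimum enclosing circle is determined by three boundary points: A, C, D.
Their circumcentre is (0.5, 0.8) with r² = 89.89.
The farthest remaining point B is at distance² 6.89 ≤ 89.89.
r = √(89.89) ≈ 9.48.

9.48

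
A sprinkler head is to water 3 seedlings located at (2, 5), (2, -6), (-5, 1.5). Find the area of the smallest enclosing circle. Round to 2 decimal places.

103.33

Call the three points A, B, C in the order given.
Side lengths²: AB² = 121, AC² = 61.25, BC² = 105.25.
Since AB² = 121 < 105.25 + 61.25 = 166.5, the triangle is acute, so the smallest enclosing circle is the circumcircle.
Circumcentre = (0.375, -0.5), r² = 32.890625.
Area = π·r² = π·32.890625 ≈ 103.33.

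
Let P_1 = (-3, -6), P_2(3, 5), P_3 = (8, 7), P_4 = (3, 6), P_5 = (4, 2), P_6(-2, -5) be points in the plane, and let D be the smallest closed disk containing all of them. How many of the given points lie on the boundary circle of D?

The minimum enclosing circle of a finite set is fixed by two of the points (as a diameter) or three (as a circumcircle).
The farthest pair is P_1–P_3 with squared distance 290. The circle on this segment as diameter has centre (2.5, 0.5) and r² = 290/4 = 72.5.
Check P_2: distance² to centre = 20.5 ≤ 72.5, so it lies inside.
All remaining points lie in this disk, and no smaller disk contains both endpoints, so this is the minimum enclosing circle.
The points at distance exactly r from the centre are P_1, P_3 — 2 points.

2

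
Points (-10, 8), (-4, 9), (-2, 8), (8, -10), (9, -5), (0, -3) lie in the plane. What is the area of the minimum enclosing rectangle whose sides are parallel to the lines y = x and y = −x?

In coordinates u = x + y, v = x − y the rectangle is axis-aligned; the map (x,y)→(u,v) scales areas by 2.
u-values: -2, 5, 6, -2, 4, -3; range = 6 − (-3) = 9.
v-values: -18, -13, -10, 18, 14, 3; range = 18 − (-18) = 36.
Area = (9 × 36) / 2 = 162.

162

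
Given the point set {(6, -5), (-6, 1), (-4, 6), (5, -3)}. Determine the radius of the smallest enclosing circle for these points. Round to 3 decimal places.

By Welzl's lemma the MEC is supported by two points (diametrically opposite) or three points (on a circumcircle).
The farthest pair is (6, -5)–(-4, 6) with squared distance 221. The circle on this segment as diameter has centre (1, 0.5) and r² = 221/4 = 55.25.
Check (-6, 1): distance² to centre = 49.25 ≤ 55.25, so it lies inside.
All remaining points lie in this disk, and no smaller disk contains both endpoints, so this is the minimum enclosing circle.
r = √(55.25) ≈ 7.433.

7.433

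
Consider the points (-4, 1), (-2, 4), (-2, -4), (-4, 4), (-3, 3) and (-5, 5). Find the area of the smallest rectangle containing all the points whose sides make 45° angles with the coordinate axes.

In coordinates u = x + y, v = x − y the rectangle is axis-aligned; the map (x,y)→(u,v) scales areas by 2.
u-values: -3, 2, -6, 0, 0, 0; range = 2 − (-6) = 8.
v-values: -5, -6, 2, -8, -6, -10; range = 2 − (-10) = 12.
Area = (8 × 12) / 2 = 48.

48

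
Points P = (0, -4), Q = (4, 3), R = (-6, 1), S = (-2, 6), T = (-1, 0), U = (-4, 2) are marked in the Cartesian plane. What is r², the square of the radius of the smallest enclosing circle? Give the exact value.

The minimum enclosing circle of a finite set is fixed by two of the points (as a diameter) or three (as a circumcircle).
The minimum enclosing circle is determined by three boundary points: P, Q, R.
Their circumcentre is (-51/62, 69/62) with r² = 51545/1922.
The farthest remaining point S is at distance² 48569/1922 ≤ 51545/1922.

51545/1922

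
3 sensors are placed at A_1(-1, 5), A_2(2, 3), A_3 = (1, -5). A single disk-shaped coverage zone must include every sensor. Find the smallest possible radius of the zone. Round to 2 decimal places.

Side lengths²: A_1A_2² = 13, A_1A_3² = 104, A_2A_3² = 65.
Since A_1A_3² = 104 ≥ 65 + 13 = 78, the angle opposite A_1A_3 is not acute, so the smallest enclosing circle has A_1A_3 as diameter.
Centre = midpoint of A_1A_3 = (0, 0), r² = 104/4 = 26.
r = √26 ≈ 5.10.

5.10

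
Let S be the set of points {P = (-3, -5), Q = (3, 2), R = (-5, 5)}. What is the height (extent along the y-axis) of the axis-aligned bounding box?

10

max y = 5, min y = -5, so height = 10.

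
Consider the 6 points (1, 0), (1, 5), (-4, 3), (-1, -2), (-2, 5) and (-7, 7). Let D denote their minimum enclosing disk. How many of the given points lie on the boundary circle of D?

3

The minimum enclosing circle of a finite set is fixed by two of the points (as a diameter) or three (as a circumcircle).
The minimum enclosing circle is determined by three boundary points: (1, 0), (-1, -2), (-7, 7).
Their circumcentre is (-3.7, 2.7) with r² = 29.38.
The farthest remaining point (1, 5) is at distance² 27.38 ≤ 29.38.
The points at distance exactly r from the centre are (1, 0), (-1, -2), (-7, 7) — 3 points.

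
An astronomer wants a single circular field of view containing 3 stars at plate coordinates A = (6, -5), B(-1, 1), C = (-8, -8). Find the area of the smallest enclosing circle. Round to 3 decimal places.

Side lengths²: AB² = 85, AC² = 205, BC² = 130.
Since AC² = 205 < 130 + 85 = 215, the triangle is acute, so the smallest enclosing circle is the circumcircle.
Circumcentre = (-15/14, -37/6), r² = 45305/882.
Area = π·r² = π·45305/882 ≈ 161.372.

161.372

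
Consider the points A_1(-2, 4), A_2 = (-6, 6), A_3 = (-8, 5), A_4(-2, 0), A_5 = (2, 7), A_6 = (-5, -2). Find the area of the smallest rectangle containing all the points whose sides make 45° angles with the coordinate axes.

88

In coordinates u = x + y, v = x − y the rectangle is axis-aligned; the map (x,y)→(u,v) scales areas by 2.
u-values: 2, 0, -3, -2, 9, -7; range = 9 − (-7) = 16.
v-values: -6, -12, -13, -2, -5, -3; range = -2 − (-13) = 11.
Area = (16 × 11) / 2 = 88.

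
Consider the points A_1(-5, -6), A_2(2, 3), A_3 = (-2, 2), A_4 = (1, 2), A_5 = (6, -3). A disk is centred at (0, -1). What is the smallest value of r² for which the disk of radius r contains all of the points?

50

The required radius is the distance from (0, -1) to the farthest point.
Squared distances: 50, 20, 13, 10, 40.
Maximum is 50, attained at A_1.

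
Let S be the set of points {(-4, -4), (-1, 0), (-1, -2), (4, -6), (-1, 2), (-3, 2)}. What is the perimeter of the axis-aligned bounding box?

Width = max x − min x = 4 − (-4) = 8.
Height = max y − min y = 2 − (-6) = 8.
Perimeter = 2(8 + 8) = 32.

32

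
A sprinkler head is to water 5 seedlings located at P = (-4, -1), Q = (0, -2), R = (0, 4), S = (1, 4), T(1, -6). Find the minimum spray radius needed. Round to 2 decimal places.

A smallest enclosing disk is always determined by at most three of the input points on its boundary.
The farthest pair is R–T with squared distance 101. The circle on this segment as diameter has centre (0.5, -1) and r² = 101/4 = 25.25.
Check P: distance² to centre = 20.25 ≤ 25.25, so it lies inside.
All remaining points lie in this disk, and no smaller disk contains both endpoints, so this is the minimum enclosing circle.
r = √(25.25) ≈ 5.02.

5.02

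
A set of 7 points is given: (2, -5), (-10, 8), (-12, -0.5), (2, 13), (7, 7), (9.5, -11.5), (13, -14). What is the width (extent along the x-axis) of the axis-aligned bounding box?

25

max x = 13, min x = -12, so width = 25.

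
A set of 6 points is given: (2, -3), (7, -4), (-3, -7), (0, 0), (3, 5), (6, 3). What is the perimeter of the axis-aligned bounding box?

Width = max x − min x = 7 − (-3) = 10.
Height = max y − min y = 5 − (-7) = 12.
Perimeter = 2(10 + 12) = 44.

44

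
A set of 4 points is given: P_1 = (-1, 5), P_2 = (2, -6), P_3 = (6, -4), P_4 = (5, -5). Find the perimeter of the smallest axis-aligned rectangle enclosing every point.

36

Width = max x − min x = 6 − (-1) = 7.
Height = max y − min y = 5 − (-6) = 11.
Perimeter = 2(7 + 11) = 36.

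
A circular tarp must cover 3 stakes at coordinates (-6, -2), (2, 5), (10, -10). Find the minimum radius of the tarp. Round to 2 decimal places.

9.18

Call the three points A, B, C in the order given.
Side lengths²: AB² = 113, AC² = 320, BC² = 289.
Since AC² = 320 < 289 + 113 = 402, the triangle is acute, so the smallest enclosing circle is the circumcircle.
Circumcentre = (129/44, -91/22), r² = 163285/1936.
r = √(163285/1936) ≈ 9.18.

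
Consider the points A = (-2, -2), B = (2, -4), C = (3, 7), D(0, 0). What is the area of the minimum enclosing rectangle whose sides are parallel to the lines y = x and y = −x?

In coordinates u = x + y, v = x − y the rectangle is axis-aligned; the map (x,y)→(u,v) scales areas by 2.
u-values: -4, -2, 10, 0; range = 10 − (-4) = 14.
v-values: 0, 6, -4, 0; range = 6 − (-4) = 10.
Area = (14 × 10) / 2 = 70.

70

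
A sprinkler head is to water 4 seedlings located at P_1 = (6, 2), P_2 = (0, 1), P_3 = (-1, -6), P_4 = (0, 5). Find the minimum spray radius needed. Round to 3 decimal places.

The minimum enclosing circle is determined by three boundary points: P_1, P_3, P_4.
Their circumcentre is (43/46, -29/46) with r² = 34465/1058.
The farthest remaining point P_2 is at distance² 3737/1058 ≤ 34465/1058.
r = √(34465/1058) ≈ 5.708.

5.708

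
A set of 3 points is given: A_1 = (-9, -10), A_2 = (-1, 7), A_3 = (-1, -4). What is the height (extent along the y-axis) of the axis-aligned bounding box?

max y = 7, min y = -10, so height = 17.

17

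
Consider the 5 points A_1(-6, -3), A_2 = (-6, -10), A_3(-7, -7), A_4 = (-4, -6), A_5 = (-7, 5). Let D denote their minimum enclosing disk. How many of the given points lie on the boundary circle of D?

2

The farthest pair is A_2–A_5 with squared distance 226. The circle on this segment as diameter has centre (-6.5, -2.5) and r² = 226/4 = 56.5.
Check A_1: distance² to centre = 0.5 ≤ 56.5, so it lies inside.
All remaining points lie in this disk, and no smaller disk contains both endpoints, so this is the minimum enclosing circle.
The points at distance exactly r from the centre are A_2, A_5 — 2 points.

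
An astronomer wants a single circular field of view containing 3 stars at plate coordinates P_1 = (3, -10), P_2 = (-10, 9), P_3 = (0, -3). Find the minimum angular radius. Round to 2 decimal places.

11.51

Side lengths²: P_1P_2² = 530, P_1P_3² = 58, P_2P_3² = 244.
Since P_1P_2² = 530 ≥ 244 + 58 = 302, the angle opposite P_1P_2 is not acute, so the smallest enclosing circle has P_1P_2 as diameter.
Centre = midpoint of P_1P_2 = (-3.5, -0.5), r² = 530/4 = 132.5.
r = √(132.5) ≈ 11.51.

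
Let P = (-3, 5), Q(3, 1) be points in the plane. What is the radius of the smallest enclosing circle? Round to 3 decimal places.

The smallest circle enclosing two points has them as diameter endpoints.
Centre = midpoint = (0, 3); r² = |PQ|²/4 = 52/4 = 13.
r = √13 ≈ 3.606.

3.606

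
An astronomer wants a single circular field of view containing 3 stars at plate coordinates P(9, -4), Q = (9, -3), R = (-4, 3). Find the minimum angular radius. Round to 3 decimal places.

Side lengths²: PQ² = 1, PR² = 218, QR² = 205.
Since PR² = 218 ≥ 205 + 1 = 206, the angle opposite PR is not acute, so the smallest enclosing circle has PR as diameter.
Centre = midpoint of PR = (2.5, -0.5), r² = 218/4 = 54.5.
r = √(54.5) ≈ 7.382.

7.382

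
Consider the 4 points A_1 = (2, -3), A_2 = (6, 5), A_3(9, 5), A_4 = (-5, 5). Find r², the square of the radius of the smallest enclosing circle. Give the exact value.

The minimum enclosing circle of a finite set is fixed by two of the points (as a diameter) or three (as a circumcircle).
The minimum enclosing circle is determined by three boundary points: A_1, A_3, A_4.
Their circumcentre is (2, 4.0625) with r² = 49.87890625.
The farthest remaining point A_2 is at distance² 16.87890625 ≤ 49.87890625.

49.87890625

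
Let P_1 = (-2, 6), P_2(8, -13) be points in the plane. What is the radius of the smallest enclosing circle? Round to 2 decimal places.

The smallest circle enclosing two points has them as diameter endpoints.
Centre = midpoint = (3, -3.5); r² = |P_1P_2|²/4 = 461/4 = 115.25.
r = √(115.25) ≈ 10.74.

10.74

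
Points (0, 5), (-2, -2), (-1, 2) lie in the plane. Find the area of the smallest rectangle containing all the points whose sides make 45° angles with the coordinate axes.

In coordinates u = x + y, v = x − y the rectangle is axis-aligned; the map (x,y)→(u,v) scales areas by 2.
u-values: 5, -4, 1; range = 5 − (-4) = 9.
v-values: -5, 0, -3; range = 0 − (-5) = 5.
Area = (9 × 5) / 2 = 22.5.

22.5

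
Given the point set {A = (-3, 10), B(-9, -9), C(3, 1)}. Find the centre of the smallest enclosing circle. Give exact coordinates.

(-6, 0.5)

Side lengths²: AB² = 397, AC² = 117, BC² = 244.
Since AB² = 397 ≥ 244 + 117 = 361, the angle opposite AB is not acute, so the smallest enclosing circle has AB as diameter.
Centre = midpoint of AB = (-6, 0.5), r² = 397/4 = 99.25.
Centre = (-6, 0.5).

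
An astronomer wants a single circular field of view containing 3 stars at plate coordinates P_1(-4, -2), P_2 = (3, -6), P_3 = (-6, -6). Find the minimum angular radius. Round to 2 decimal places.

4.51

Side lengths²: P_1P_2² = 65, P_1P_3² = 20, P_2P_3² = 81.
Since P_2P_3² = 81 < 65 + 20 = 85, the triangle is acute, so the smallest enclosing circle is the circumcircle.
Circumcentre = (-1.5, -5.75), r² = 20.3125.
r = √(20.3125) ≈ 4.51.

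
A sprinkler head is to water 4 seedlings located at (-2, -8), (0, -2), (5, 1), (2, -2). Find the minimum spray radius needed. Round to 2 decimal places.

The minimum enclosing circle of a finite set is fixed by two of the points (as a diameter) or three (as a circumcircle).
The farthest pair is (-2, -8)–(5, 1) with squared distance 130. The circle on this segment as diameter has centre (1.5, -3.5) and r² = 130/4 = 32.5.
Check (0, -2): distance² to centre = 4.5 ≤ 32.5, so it lies inside.
All remaining points lie in this disk, and no smaller disk contains both endpoints, so this is the minimum enclosing circle.
r = √(32.5) ≈ 5.70.

5.70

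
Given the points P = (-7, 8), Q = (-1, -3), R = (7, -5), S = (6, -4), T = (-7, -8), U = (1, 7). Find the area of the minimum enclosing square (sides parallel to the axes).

256

The bounding box has width 14 and height 16.
An axis-aligned square enclosing the set must have side ≥ max(width, height).
So the minimum side is max(14, 16) = 16.
Area = 16² = 256.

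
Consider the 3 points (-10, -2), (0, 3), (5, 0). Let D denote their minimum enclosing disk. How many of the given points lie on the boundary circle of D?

2

Call the three points A, B, C in the order given.
Side lengths²: AB² = 125, AC² = 229, BC² = 34.
Since AC² = 229 ≥ 125 + 34 = 159, the angle opposite AC is not acute, so the smallest enclosing circle has AC as diameter.
Centre = midpoint of AC = (-2.5, -1), r² = 229/4 = 57.25.
The points at distance exactly r from the centre are (-10, -2), (5, 0) — 2 points.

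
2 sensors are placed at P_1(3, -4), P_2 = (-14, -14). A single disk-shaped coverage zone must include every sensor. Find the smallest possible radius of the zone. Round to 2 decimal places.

The smallest circle enclosing two points has them as diameter endpoints.
Centre = midpoint = (-5.5, -9); r² = |P_1P_2|²/4 = 389/4 = 97.25.
r = √(97.25) ≈ 9.86.

9.86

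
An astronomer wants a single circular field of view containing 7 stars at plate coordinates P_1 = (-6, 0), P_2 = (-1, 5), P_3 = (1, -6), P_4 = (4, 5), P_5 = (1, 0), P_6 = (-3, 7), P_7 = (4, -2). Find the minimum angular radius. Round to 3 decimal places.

A smallest enclosing disk is always determined by at most three of the input points on its boundary.
The farthest pair is P_3–P_6 with squared distance 185. The circle on this segment as diameter has centre (-1, 0.5) and r² = 185/4 = 46.25.
Check P_1: distance² to centre = 25.25 ≤ 46.25, so it lies inside.
All remaining points lie in this disk, and no smaller disk contains both endpoints, so this is the minimum enclosing circle.
r = √(46.25) ≈ 6.801.

6.801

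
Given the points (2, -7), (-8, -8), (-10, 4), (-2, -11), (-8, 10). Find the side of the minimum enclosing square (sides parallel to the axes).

The bounding box has width 12 and height 21.
An axis-aligned square enclosing the set must have side ≥ max(width, height).
So the minimum side is max(12, 21) = 21.

21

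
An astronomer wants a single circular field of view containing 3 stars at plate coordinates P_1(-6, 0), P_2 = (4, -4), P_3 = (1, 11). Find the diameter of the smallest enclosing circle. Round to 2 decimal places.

Side lengths²: P_1P_2² = 116, P_1P_3² = 170, P_2P_3² = 234.
Since P_2P_3² = 234 < 170 + 116 = 286, the triangle is acute, so the smallest enclosing circle is the circumcircle.
Circumcentre = (25/23, 74/23), r² = 32045/529.
Diameter = 2r = 2√(32045/529) ≈ 15.57.

15.57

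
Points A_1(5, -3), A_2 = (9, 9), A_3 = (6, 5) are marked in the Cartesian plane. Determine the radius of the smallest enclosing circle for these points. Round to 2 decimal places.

6.32

Side lengths²: A_1A_2² = 160, A_1A_3² = 65, A_2A_3² = 25.
Since A_1A_2² = 160 ≥ 65 + 25 = 90, the angle opposite A_1A_2 is not acute, so the smallest enclosing circle has A_1A_2 as diameter.
Centre = midpoint of A_1A_2 = (7, 3), r² = 160/4 = 40.
r = √40 ≈ 6.32.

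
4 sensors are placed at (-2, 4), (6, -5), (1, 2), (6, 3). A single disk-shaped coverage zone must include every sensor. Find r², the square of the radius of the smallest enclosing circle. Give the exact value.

By Welzl's lemma the MEC is supported by two points (diametrically opposite) or three points (on a circumcircle).
The farthest pair is (-2, 4)–(6, -5) with squared distance 145. The circle on this segment as diameter has centre (2, -0.5) and r² = 145/4 = 36.25.
Check (1, 2): distance² to centre = 7.25 ≤ 36.25, so it lies inside.
All remaining points lie in this disk, and no smaller disk contains both endpoints, so this is the minimum enclosing circle.

36.25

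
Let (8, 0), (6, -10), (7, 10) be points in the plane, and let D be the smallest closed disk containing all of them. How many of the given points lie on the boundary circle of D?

2

Call the three points A, B, C in the order given.
Side lengths²: AB² = 104, AC² = 101, BC² = 401.
Since BC² = 401 ≥ 104 + 101 = 205, the angle opposite BC is not acute, so the smallest enclosing circle has BC as diameter.
Centre = midpoint of BC = (6.5, 0), r² = 401/4 = 100.25.
The points at distance exactly r from the centre are (6, -10), (7, 10) — 2 points.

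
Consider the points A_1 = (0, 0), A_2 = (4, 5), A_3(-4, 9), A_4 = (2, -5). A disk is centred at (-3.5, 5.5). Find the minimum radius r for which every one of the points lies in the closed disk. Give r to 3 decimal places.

11.853

The required radius is the distance from (-3.5, 5.5) to the farthest point.
Squared distances: 42.5, 56.5, 12.5, 140.5.
Maximum is 140.5, attained at A_4.
r = √(140.5) ≈ 11.853.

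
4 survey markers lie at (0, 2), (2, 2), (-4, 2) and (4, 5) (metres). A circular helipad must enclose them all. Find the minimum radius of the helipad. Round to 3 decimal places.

By Welzl's lemma the MEC is supported by two points (diametrically opposite) or three points (on a circumcircle).
The farthest pair is (-4, 2)–(4, 5) with squared distance 73. The circle on this segment as diameter has centre (0, 3.5) and r² = 73/4 = 18.25.
Check (0, 2): distance² to centre = 2.25 ≤ 18.25, so it lies inside.
All remaining points lie in this disk, and no smaller disk contains both endpoints, so this is the minimum enclosing circle.
r = √(18.25) ≈ 4.272.

4.272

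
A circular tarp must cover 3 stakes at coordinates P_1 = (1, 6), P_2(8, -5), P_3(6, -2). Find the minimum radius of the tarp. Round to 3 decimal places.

Side lengths²: P_1P_2² = 170, P_1P_3² = 89, P_2P_3² = 13.
Since P_1P_2² = 170 ≥ 89 + 13 = 102, the angle opposite P_1P_2 is not acute, so the smallest enclosing circle has P_1P_2 as diameter.
Centre = midpoint of P_1P_2 = (4.5, 0.5), r² = 170/4 = 42.5.
r = √(42.5) ≈ 6.519.

6.519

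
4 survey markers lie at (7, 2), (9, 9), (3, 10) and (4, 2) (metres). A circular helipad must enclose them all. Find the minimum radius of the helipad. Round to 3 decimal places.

By Welzl's lemma the MEC is supported by two points (diametrically opposite) or three points (on a circumcircle).
The minimum enclosing circle is determined by three boundary points: (7, 2), (9, 9), (3, 10).
Their circumcentre is (60/11, 137/22) with r² = 9805/484.
The farthest remaining point (4, 2) is at distance² 9673/484 ≤ 9805/484.
r = √(9805/484) ≈ 4.501.

4.501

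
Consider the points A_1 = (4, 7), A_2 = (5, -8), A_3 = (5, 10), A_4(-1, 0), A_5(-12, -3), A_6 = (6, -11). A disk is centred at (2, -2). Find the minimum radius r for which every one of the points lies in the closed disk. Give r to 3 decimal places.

14.036

The required radius is the distance from (2, -2) to the farthest point.
Squared distances: 85, 45, 153, 13, 197, 97.
Maximum is 197, attained at A_5.
r = √197 ≈ 14.036.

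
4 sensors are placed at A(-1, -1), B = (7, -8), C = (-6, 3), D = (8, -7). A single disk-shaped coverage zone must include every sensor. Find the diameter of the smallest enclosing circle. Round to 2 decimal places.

The minimum enclosing circle of a finite set is fixed by two of the points (as a diameter) or three (as a circumcircle).
The farthest pair is C–D with squared distance 296. The circle on this segment as diameter has centre (1, -2) and r² = 296/4 = 74.
Check A: distance² to centre = 5 ≤ 74, so it lies inside.
All remaining points lie in this disk, and no smaller disk contains both endpoints, so this is the minimum enclosing circle.
Diameter = 2r = 2√74 ≈ 17.20.

17.20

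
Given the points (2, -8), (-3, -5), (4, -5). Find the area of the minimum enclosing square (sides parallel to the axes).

49

The bounding box has width 7 and height 3.
An axis-aligned square enclosing the set must have side ≥ max(width, height).
So the minimum side is max(7, 3) = 7.
Area = 7² = 49.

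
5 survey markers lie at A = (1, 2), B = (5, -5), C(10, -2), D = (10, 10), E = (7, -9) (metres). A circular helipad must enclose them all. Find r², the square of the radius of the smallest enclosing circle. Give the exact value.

92.5

The minimum enclosing circle of a finite set is fixed by two of the points (as a diameter) or three (as a circumcircle).
The farthest pair is D–E with squared distance 370. The circle on this segment as diameter has centre (8.5, 0.5) and r² = 370/4 = 92.5.
Check A: distance² to centre = 58.5 ≤ 92.5, so it lies inside.
All remaining points lie in this disk, and no smaller disk contains both endpoints, so this is the minimum enclosing circle.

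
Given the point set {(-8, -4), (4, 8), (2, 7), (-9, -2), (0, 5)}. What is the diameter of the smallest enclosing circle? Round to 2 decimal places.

The farthest pair is (-8, -4)–(4, 8) with squared distance 288. The circle on this segment as diameter has centre (-2, 2) and r² = 288/4 = 72.
Check (2, 7): distance² to centre = 41 ≤ 72, so it lies inside.
All remaining points lie in this disk, and no smaller disk contains both endpoints, so this is the minimum enclosing circle.
Diameter = 2r = 2√72 ≈ 16.97.

16.97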